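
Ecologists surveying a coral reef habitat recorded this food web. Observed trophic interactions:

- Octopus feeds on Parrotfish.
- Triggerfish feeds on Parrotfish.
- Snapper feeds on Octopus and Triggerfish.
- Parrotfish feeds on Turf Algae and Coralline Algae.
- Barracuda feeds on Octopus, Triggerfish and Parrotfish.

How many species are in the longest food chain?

4 species

One longest chain: Turf Algae → Parrotfish → Octopus → Snapper.
It has 4 species and 3 links.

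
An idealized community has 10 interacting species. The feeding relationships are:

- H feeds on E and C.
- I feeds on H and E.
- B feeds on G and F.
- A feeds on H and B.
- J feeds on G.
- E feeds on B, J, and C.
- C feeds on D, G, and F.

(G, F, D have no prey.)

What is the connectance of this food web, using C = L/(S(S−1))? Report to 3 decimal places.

The web has S = 10 species and L = 15 feeding links.
C = L / (S(S−1)) = 15 / 90 = 0.1667 ≈ 0.167.

C = 0.167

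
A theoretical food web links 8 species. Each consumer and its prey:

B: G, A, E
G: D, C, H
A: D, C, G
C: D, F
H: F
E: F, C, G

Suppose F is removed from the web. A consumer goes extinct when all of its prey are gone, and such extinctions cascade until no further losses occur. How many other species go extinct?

1

Remove F.
Round 1: H (all prey gone) → extinct.
No further losses. Total secondary extinctions: 1.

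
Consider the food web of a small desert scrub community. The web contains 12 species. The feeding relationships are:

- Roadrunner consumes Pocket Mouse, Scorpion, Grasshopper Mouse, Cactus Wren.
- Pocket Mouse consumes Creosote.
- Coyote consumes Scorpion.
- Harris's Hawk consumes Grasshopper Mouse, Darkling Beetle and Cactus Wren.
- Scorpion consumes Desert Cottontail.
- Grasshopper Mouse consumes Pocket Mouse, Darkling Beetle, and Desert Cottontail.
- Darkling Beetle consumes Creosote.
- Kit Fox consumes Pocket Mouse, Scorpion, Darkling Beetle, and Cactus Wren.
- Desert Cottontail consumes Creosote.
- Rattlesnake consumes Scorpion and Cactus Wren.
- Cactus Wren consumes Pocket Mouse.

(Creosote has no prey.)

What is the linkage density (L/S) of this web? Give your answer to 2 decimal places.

There are L = 22 links among S = 12 species.
L/S = 22/12 = 1.8333 ≈ 1.83.

L/S = 1.83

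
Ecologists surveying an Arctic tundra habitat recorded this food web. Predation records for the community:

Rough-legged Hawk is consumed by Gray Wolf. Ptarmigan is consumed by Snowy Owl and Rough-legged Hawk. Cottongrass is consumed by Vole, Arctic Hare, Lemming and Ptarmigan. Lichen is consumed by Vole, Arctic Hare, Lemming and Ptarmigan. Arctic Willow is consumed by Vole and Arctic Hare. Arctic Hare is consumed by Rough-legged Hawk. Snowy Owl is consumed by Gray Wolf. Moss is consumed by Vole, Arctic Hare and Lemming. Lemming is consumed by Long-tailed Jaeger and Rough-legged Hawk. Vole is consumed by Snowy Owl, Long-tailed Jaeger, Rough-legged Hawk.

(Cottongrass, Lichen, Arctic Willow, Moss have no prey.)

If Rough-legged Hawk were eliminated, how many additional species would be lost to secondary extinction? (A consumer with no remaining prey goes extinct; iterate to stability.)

Remove Rough-legged Hawk.
Every predator of it retains at least one other prey: Gray Wolf still has Snowy Owl.
No consumer loses all prey, so no secondary extinctions occur.

0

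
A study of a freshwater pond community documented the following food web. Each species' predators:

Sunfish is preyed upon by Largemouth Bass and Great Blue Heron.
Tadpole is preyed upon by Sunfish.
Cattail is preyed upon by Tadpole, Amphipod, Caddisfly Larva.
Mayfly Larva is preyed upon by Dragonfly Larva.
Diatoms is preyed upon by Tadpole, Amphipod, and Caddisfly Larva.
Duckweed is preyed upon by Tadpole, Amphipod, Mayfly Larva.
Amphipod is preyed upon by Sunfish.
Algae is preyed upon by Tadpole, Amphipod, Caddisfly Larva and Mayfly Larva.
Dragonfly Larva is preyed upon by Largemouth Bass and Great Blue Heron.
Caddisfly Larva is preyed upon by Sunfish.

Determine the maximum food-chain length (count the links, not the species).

One longest chain: Diatoms → Amphipod → Sunfish → Great Blue Heron.
It has 4 species and 3 links.

3 links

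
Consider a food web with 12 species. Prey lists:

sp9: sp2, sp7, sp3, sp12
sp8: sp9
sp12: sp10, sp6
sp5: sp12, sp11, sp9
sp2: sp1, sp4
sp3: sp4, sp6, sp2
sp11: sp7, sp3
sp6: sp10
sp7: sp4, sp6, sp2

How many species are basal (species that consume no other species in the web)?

3

Basal species (no prey listed): sp10, sp1, sp4.
Count: 3.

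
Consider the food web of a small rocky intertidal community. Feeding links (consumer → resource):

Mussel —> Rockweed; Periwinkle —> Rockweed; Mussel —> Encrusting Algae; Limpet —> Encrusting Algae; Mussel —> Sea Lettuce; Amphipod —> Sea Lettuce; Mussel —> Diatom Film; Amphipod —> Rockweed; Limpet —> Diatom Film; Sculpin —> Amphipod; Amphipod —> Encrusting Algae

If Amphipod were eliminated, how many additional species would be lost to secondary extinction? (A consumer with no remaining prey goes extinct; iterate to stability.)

Remove Amphipod.
Round 1: Sculpin (all prey gone) → extinct.
No further losses. Total secondary extinctions: 1.

1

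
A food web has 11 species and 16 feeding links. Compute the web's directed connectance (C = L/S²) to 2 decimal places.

The web has S = 11 species and L = 16 feeding links.
C = L / S² = 16 / 121 = 0.1322 ≈ 0.13.

C = 0.13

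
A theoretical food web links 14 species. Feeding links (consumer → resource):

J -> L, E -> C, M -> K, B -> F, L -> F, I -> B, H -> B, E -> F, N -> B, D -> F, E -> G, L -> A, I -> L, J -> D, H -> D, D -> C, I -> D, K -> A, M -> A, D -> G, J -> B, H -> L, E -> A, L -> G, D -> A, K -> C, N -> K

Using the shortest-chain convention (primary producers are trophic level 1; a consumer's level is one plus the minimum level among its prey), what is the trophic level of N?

Trophic level 3

F is a producer → level 1.
B eats F → level 2.
N eats B → level 3.
No prey of N is below level 2, so 3 is the minimum.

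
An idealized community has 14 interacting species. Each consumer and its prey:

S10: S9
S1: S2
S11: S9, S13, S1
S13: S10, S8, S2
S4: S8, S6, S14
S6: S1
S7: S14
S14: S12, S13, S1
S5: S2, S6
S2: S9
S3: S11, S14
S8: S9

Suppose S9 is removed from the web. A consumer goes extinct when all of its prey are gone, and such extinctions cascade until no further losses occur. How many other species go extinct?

Remove S9.
Round 1: S10 (all prey gone), S8 (all prey gone), S2 (all prey gone) → extinct.
Round 2: S13 (all prey gone), S1 (all prey gone) → extinct.
Round 3: S11 (all prey gone), S6 (all prey gone) → extinct.
Round 4: S5 (all prey gone) → extinct.
No further losses. Total secondary extinctions: 8.

8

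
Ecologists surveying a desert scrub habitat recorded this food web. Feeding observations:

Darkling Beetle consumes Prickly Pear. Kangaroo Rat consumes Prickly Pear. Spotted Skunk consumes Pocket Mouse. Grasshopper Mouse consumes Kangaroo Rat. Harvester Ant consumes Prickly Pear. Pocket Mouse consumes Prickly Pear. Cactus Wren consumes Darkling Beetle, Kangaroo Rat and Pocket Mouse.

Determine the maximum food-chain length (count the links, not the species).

2 links

One longest chain: Prickly Pear → Kangaroo Rat → Cactus Wren.
It has 3 species and 2 links.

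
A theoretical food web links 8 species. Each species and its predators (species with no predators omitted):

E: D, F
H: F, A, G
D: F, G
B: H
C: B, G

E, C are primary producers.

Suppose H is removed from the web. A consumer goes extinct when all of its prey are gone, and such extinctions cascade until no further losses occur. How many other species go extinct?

1

Remove H.
Round 1: A (all prey gone) → extinct.
No further losses. Total secondary extinctions: 1.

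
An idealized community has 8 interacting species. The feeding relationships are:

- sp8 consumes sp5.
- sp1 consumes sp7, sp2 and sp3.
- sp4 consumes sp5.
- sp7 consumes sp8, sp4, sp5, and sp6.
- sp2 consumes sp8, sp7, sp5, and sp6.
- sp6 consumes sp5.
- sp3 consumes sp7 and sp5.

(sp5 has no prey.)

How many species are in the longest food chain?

One longest chain: sp5 → sp8 → sp7 → sp2 → sp1.
It has 5 species and 4 links.

5 species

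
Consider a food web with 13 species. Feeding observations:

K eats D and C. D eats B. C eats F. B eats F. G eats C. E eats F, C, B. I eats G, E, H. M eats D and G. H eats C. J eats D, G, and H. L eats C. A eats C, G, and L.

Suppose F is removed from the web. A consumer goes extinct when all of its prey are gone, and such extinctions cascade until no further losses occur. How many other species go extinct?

Remove F.
Round 1: C (all prey gone), B (all prey gone) → extinct.
Round 2: G (all prey gone), E (all prey gone), D (all prey gone), H (all prey gone), L (all prey gone) → extinct.
Round 3: K (all prey gone), I (all prey gone), M (all prey gone), A (all prey gone), J (all prey gone) → extinct.
No further losses. Total secondary extinctions: 12.

12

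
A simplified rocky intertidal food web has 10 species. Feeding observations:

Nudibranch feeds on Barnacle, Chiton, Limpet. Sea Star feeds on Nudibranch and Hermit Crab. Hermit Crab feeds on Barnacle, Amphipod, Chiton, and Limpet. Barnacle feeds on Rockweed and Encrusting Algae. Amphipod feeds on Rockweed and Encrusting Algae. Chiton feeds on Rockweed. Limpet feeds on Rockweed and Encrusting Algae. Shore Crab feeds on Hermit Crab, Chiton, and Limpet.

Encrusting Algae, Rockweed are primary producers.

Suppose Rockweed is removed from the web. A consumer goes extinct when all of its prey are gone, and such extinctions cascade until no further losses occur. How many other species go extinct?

Remove Rockweed.
Round 1: Chiton (all prey gone) → extinct.
No further losses. Total secondary extinctions: 1.

1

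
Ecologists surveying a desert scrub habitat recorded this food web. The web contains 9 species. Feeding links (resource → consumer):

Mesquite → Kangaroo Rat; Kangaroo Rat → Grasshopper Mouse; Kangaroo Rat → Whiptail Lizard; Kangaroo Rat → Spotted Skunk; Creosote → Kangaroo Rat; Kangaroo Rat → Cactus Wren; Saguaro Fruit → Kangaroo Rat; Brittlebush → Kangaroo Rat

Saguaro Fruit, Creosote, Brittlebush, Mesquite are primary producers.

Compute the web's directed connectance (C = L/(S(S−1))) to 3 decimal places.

C = 0.111

The web has S = 9 species and L = 8 feeding links.
C = L / (S(S−1)) = 8 / 72 = 0.1111 ≈ 0.111.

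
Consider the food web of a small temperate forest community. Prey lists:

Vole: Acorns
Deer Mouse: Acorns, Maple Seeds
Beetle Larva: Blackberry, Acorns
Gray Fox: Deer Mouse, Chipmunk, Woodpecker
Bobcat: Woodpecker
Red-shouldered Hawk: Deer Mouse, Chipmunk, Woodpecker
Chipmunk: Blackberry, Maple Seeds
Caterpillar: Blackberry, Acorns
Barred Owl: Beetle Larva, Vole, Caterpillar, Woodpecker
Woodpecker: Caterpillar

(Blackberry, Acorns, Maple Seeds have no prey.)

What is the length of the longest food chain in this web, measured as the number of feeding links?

One longest chain: Blackberry → Caterpillar → Woodpecker → Gray Fox.
It has 4 species and 3 links.

3 links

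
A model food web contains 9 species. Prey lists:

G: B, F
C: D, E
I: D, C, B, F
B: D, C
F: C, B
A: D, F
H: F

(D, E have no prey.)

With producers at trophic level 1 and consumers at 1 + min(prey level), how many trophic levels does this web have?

Producers (level 1): D, E.
Following each consumer down to its lowest-level prey: D → C → F → H (levels 1 through 4).
All prey of H (F 3) are at level 3 or above, so H is at level 1 + 3 = 4.
Every consumer has at least one prey at level 3 or below, so none exceeds level 4.

4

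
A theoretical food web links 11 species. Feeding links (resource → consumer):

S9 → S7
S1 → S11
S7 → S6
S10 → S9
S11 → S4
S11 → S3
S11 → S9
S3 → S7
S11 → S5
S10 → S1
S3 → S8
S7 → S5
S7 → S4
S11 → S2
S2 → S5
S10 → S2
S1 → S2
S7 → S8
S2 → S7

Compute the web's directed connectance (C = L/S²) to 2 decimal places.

C = 0.16

The web has S = 11 species and L = 19 feeding links.
C = L / S² = 19 / 121 = 0.1570 ≈ 0.16.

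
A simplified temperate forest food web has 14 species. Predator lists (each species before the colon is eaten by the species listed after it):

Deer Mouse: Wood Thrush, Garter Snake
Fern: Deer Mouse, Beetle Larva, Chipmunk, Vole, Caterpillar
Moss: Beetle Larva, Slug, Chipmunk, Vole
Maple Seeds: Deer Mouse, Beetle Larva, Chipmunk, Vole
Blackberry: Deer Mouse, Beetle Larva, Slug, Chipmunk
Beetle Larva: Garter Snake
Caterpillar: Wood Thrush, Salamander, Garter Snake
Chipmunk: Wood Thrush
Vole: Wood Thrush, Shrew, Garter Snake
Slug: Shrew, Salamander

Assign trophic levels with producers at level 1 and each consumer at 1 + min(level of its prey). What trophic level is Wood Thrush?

Fern is a producer → level 1.
Vole eats Fern → level 2.
Wood Thrush eats Vole → level 3.
No prey of Wood Thrush is below level 2, so 3 is the minimum.

Trophic level 3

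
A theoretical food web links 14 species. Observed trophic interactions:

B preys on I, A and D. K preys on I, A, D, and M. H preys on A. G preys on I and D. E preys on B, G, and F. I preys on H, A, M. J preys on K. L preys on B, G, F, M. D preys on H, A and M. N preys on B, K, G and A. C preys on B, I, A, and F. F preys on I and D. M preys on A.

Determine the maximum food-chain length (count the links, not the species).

One longest chain: A → H → D → B → L.
It has 5 species and 4 links.

4 links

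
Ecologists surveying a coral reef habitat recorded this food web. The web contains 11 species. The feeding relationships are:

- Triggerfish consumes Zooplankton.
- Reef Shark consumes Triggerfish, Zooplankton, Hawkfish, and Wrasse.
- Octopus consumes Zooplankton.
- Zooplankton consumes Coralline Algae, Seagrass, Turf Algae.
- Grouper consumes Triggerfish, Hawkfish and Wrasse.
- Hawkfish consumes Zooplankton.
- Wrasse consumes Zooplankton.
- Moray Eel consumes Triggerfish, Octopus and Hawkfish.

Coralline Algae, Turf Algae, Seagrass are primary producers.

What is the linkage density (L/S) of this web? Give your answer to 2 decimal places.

L/S = 1.55

There are L = 17 links among S = 11 species.
L/S = 17/11 = 1.5455 ≈ 1.55.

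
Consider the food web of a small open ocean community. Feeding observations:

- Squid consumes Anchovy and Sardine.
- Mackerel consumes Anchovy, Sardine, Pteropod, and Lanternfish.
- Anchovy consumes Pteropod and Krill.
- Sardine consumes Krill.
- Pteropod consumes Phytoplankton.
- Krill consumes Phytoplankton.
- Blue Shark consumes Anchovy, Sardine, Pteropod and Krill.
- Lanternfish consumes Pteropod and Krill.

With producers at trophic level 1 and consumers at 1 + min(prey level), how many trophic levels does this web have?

4

Producers (level 1): Phytoplankton.
Following each consumer down to its lowest-level prey: Phytoplankton → Krill → Sardine → Squid (levels 1 through 4).
All prey of Squid (Sardine 3, Anchovy 3) are at level 3 or above, so Squid is at level 1 + 3 = 4.
Every consumer has at least one prey at level 3 or below, so none exceeds level 4.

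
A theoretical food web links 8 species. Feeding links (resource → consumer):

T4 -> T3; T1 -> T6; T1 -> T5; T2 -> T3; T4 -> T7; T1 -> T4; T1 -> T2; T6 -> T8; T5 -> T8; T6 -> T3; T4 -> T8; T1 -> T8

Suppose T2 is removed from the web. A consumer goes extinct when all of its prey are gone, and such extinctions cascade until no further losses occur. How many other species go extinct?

0

Remove T2.
Every predator of it retains at least one other prey: T3 still has T6, T4.
No consumer loses all prey, so no secondary extinctions occur.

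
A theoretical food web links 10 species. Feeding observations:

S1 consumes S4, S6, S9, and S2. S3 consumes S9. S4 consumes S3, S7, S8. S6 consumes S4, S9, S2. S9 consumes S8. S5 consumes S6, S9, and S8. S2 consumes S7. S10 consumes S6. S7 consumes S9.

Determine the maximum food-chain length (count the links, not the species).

5 links

One longest chain: S8 → S9 → S7 → S2 → S6 → S1.
It has 6 species and 5 links.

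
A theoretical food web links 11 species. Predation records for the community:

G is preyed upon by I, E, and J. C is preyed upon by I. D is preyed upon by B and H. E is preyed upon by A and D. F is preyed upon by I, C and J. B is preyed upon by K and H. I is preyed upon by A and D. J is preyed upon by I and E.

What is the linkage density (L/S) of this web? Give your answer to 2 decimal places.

There are L = 17 links among S = 11 species.
L/S = 17/11 = 1.5455 ≈ 1.55.

L/S = 1.55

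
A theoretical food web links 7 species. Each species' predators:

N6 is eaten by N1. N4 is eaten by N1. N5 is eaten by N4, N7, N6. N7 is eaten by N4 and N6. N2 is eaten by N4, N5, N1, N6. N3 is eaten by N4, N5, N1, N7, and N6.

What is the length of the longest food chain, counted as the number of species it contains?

5 species

One longest chain: N3 → N5 → N7 → N4 → N1.
It has 5 species and 4 links.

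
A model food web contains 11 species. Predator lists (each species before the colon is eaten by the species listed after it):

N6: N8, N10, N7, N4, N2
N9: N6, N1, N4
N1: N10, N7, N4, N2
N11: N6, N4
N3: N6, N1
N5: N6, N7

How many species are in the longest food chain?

3 species

One longest chain: N11 → N6 → N8.
It has 3 species and 2 links.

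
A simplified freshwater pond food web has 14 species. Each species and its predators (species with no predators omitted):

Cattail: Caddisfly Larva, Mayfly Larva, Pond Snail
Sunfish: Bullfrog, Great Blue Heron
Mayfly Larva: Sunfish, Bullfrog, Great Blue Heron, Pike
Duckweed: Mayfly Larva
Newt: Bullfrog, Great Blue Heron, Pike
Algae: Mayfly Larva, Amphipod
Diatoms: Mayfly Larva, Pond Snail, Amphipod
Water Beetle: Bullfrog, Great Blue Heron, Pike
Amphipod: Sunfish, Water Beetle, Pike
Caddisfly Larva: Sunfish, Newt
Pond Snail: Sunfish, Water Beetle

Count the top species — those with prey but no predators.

Top species (has prey, but nothing eats it): Bullfrog, Great Blue Heron, Pike.
Count: 3.

3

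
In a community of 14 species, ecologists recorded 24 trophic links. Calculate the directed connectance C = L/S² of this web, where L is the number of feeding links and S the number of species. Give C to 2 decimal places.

The web has S = 14 species and L = 24 feeding links.
C = L / S² = 24 / 196 = 0.1224 ≈ 0.12.

C = 0.12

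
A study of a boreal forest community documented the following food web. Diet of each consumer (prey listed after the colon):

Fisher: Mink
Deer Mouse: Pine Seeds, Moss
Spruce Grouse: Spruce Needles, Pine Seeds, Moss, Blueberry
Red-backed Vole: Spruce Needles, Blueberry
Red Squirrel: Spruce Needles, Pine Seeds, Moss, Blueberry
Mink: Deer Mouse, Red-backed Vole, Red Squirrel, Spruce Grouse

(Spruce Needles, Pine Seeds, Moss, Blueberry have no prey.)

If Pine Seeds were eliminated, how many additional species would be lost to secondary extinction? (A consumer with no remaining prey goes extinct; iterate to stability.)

Remove Pine Seeds.
Every predator of it retains at least one other prey: Deer Mouse still has Moss; Red Squirrel still has Spruce Needles, Moss, Blueberry; Spruce Grouse still has Spruce Needles, Moss, Blueberry.
No consumer loses all prey, so no secondary extinctions occur.

0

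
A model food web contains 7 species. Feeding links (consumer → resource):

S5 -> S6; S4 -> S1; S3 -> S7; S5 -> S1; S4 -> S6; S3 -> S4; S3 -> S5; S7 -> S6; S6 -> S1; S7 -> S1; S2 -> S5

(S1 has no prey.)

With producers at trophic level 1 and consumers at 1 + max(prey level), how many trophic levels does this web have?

4

Producers (level 1): S1.
S1 → S6 → S7 → S3 gives S3 level 4.
No species has a prey at level 4, so no species reaches level 5.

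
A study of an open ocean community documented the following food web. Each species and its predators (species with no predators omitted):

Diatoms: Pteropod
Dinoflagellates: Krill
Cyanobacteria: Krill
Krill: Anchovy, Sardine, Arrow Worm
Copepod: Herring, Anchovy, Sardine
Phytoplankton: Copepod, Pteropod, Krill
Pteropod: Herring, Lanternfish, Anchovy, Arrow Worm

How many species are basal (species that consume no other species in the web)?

4

Basal species (no prey listed): Phytoplankton, Cyanobacteria, Diatoms, Dinoflagellates.
Count: 4.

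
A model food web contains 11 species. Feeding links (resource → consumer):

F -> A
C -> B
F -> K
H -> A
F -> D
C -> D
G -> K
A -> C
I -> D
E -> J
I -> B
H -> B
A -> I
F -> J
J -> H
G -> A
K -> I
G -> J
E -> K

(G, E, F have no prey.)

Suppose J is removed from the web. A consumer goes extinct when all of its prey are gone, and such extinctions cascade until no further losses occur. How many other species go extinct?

Remove J.
Round 1: H (all prey gone) → extinct.
No further losses. Total secondary extinctions: 1.

1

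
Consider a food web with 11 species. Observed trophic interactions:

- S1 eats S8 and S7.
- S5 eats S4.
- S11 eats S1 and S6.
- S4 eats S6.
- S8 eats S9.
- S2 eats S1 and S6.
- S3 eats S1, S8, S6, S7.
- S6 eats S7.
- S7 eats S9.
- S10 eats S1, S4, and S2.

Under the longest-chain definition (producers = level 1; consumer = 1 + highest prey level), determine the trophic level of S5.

S9 is a producer → level 1.
S7 eats S9 → level 2.
S6 eats S7 → level 3.
S4 eats S6 → level 4.
S5 eats S4 → level 5.

Trophic level 5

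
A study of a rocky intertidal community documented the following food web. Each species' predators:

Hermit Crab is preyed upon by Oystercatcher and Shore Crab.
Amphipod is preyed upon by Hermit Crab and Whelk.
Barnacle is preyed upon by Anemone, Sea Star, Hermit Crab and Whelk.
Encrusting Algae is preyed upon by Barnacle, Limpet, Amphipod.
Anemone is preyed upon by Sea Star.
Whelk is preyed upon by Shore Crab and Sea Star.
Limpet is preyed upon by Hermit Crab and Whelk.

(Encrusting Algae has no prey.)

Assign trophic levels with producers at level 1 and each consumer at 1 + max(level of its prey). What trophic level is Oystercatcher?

Encrusting Algae is a producer → level 1.
Barnacle eats Encrusting Algae → level 2.
Hermit Crab eats Barnacle (level 2); other prey at levels: Amphipod 2, Limpet 2 → level 3.
Oystercatcher eats Hermit Crab → level 4.

Trophic level 4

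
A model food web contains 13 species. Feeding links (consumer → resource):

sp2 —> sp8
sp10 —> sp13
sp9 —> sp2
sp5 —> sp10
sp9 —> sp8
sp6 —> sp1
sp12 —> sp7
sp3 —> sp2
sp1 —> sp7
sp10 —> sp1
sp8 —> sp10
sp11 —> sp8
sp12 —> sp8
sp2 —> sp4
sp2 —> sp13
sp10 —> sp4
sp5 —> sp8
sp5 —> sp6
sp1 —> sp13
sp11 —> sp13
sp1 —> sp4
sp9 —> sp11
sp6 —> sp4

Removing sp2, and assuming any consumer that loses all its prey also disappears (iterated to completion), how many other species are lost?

1

Remove sp2.
Round 1: sp3 (all prey gone) → extinct.
No further losses. Total secondary extinctions: 1.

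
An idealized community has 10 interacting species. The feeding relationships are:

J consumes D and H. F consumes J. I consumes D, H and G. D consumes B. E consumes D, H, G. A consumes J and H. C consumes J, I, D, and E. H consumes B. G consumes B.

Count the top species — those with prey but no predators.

Top species (has prey, but nothing eats it): A, C, F.
Count: 3.

3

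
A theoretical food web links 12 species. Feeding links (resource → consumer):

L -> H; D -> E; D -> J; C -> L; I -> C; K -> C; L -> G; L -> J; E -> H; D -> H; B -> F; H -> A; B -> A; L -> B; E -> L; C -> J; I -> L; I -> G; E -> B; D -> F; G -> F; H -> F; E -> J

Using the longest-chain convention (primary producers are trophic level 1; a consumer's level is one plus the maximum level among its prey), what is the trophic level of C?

K is a producer → level 1.
C eats K (level 1); other prey at levels: I 1 → level 2.

Trophic level 2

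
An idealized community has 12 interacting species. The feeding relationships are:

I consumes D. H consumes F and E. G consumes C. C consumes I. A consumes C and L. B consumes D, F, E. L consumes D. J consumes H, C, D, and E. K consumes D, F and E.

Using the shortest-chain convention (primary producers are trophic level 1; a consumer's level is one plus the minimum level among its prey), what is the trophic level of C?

D is a producer → level 1.
I eats D → level 2.
C eats I → level 3.
No prey of C is below level 2, so 3 is the minimum.

Trophic level 3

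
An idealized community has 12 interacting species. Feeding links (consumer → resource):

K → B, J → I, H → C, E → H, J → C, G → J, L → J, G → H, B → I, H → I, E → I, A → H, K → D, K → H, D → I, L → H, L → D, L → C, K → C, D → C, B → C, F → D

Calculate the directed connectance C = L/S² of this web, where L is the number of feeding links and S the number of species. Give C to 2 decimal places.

The web has S = 12 species and L = 22 feeding links.
C = L / S² = 22 / 144 = 0.1528 ≈ 0.15.

C = 0.15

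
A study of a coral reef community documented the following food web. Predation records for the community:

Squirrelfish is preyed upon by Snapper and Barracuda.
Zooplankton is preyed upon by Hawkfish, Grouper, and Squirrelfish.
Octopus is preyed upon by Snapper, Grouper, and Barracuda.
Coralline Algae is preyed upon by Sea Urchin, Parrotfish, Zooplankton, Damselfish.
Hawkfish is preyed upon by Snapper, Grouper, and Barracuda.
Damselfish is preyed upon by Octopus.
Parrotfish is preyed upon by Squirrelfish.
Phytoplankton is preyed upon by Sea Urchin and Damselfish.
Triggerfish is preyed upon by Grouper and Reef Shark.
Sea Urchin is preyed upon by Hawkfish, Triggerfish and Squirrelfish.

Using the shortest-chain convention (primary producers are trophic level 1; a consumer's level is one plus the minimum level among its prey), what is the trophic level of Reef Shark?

Phytoplankton is a producer → level 1.
Sea Urchin eats Phytoplankton → level 2.
Triggerfish eats Sea Urchin → level 3.
Reef Shark eats Triggerfish → level 4.
No prey of Reef Shark is below level 3, so 4 is the minimum.

Trophic level 4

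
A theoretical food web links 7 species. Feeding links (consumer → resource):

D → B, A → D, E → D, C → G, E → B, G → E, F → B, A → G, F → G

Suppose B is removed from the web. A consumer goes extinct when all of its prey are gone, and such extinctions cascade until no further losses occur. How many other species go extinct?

Remove B.
Round 1: D (all prey gone) → extinct.
Round 2: E (all prey gone) → extinct.
Round 3: G (all prey gone) → extinct.
Round 4: C (all prey gone), F (all prey gone), A (all prey gone) → extinct.
No further losses. Total secondary extinctions: 6.

6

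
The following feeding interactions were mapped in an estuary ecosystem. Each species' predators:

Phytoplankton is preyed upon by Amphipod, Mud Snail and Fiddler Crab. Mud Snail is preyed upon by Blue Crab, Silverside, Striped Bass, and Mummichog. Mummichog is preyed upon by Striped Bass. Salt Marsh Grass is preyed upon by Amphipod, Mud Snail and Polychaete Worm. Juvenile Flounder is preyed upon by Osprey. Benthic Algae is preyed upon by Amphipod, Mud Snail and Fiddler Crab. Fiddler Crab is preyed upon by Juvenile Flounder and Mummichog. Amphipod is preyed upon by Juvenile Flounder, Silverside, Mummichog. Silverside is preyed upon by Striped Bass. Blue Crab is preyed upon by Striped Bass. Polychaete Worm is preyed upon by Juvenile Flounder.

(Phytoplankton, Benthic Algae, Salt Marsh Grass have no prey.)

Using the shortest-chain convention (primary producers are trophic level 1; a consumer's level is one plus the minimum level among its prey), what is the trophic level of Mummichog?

Phytoplankton is a producer → level 1.
Mud Snail eats Phytoplankton → level 2.
Mummichog eats Mud Snail → level 3.
No prey of Mummichog is below level 2, so 3 is the minimum.

Trophic level 3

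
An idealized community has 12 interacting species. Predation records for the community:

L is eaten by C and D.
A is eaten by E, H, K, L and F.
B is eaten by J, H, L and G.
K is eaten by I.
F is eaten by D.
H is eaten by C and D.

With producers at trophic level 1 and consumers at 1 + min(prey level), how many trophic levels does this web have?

3

Producers (level 1): A, B.
Following each consumer down to its lowest-level prey: A → L → C (levels 1 through 3).
All prey of C (L 2, H 2) are at level 2 or above, so C is at level 1 + 2 = 3.
Every consumer has at least one prey at level 2 or below, so none exceeds level 3.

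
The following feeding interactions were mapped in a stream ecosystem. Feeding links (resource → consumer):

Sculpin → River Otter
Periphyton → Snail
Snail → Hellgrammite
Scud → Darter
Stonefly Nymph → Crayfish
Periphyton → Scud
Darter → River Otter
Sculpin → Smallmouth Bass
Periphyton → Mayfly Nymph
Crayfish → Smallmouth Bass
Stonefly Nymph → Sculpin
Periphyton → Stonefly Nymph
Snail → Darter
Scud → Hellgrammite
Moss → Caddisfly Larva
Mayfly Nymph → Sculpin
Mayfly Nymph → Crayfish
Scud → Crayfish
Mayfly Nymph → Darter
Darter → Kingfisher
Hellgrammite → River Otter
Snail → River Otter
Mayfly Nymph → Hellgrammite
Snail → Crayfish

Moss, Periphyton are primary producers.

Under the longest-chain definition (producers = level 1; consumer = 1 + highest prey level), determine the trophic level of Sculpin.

Trophic level 3

Periphyton is a producer → level 1.
Stonefly Nymph eats Periphyton → level 2.
Sculpin eats Stonefly Nymph (level 2); other prey at levels: Mayfly Nymph 2 → level 3.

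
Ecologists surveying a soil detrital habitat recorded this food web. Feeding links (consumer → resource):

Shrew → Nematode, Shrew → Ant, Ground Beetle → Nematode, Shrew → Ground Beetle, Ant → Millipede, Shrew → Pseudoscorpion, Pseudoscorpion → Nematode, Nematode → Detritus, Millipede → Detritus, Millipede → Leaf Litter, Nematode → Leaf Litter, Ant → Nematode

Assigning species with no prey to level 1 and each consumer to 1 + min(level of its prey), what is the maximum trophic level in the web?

3

Basal resources (level 1): Detritus, Leaf Litter.
Following each consumer down to its lowest-level prey: Detritus → Nematode → Shrew (levels 1 through 3).
All prey of Shrew (Nematode 2, Pseudoscorpion 3, Ant 3, Ground Beetle 3) are at level 2 or above, so Shrew is at level 1 + 2 = 3.
Every consumer has at least one prey at level 2 or below, so none exceeds level 3.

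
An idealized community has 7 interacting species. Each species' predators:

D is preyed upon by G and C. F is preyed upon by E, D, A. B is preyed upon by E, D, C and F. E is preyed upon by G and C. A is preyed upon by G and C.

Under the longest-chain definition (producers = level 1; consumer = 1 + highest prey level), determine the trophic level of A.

Trophic level 3

B is a producer → level 1.
F eats B → level 2.
A eats F → level 3.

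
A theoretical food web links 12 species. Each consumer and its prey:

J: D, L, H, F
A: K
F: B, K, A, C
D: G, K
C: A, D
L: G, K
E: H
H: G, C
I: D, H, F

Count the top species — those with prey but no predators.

3

Top species (has prey, but nothing eats it): I, E, J.
Count: 3.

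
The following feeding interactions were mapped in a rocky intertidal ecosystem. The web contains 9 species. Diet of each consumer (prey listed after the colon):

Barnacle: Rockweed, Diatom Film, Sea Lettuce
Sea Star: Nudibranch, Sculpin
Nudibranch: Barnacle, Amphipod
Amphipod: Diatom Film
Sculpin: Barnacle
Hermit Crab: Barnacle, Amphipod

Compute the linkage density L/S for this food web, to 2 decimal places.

There are L = 11 links among S = 9 species.
L/S = 11/9 = 1.2222 ≈ 1.22.

L/S = 1.22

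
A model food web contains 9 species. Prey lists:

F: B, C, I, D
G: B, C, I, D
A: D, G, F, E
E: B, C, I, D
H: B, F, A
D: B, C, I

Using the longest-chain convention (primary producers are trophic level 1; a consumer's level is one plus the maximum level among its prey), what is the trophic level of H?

B is a producer → level 1.
D eats B (level 1); other prey at levels: C 1, I 1 → level 2.
G eats D (level 2); other prey at levels: B 1, C 1, I 1 → level 3.
A eats G (level 3); other prey at levels: D 2, F 3, E 3 → level 4.
H eats A (level 4); other prey at levels: B 1, F 3 → level 5.

Trophic level 5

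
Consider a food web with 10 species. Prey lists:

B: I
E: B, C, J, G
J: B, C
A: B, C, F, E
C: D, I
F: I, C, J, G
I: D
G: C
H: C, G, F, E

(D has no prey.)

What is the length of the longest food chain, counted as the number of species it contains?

6 species

One longest chain: D → I → B → J → F → A.
It has 6 species and 5 links.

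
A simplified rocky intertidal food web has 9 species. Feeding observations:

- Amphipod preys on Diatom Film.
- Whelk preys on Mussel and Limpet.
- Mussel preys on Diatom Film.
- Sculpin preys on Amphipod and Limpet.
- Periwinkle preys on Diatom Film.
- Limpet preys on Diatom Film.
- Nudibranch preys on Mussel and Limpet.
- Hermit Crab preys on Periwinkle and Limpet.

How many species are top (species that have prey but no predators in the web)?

Top species (has prey, but nothing eats it): Hermit Crab, Whelk, Nudibranch, Sculpin.
Count: 4.

4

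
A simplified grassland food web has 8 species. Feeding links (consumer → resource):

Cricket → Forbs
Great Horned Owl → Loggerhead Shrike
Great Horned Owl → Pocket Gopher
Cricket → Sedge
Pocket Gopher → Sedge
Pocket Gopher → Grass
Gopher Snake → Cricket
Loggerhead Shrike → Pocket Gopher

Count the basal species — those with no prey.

3

Basal species (no prey listed): Forbs, Sedge, Grass.
Count: 3.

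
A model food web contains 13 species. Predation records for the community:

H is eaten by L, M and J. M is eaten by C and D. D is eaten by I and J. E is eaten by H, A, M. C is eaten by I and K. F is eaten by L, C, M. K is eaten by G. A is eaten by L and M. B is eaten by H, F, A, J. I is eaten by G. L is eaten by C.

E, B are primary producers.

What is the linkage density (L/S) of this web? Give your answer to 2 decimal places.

There are L = 24 links among S = 13 species.
L/S = 24/13 = 1.8462 ≈ 1.85.

L/S = 1.85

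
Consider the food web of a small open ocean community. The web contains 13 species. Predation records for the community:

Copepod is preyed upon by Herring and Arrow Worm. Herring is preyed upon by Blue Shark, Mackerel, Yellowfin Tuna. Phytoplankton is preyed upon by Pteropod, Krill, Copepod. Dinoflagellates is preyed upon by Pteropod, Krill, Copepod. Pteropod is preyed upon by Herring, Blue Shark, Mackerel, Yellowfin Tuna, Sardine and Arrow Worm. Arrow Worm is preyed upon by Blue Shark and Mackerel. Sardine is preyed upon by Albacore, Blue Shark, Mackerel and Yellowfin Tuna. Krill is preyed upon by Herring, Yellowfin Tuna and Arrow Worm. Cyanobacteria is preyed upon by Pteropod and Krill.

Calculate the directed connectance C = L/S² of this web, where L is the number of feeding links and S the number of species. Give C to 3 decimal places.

C = 0.166

The web has S = 13 species and L = 28 feeding links.
C = L / S² = 28 / 169 = 0.1657 ≈ 0.166.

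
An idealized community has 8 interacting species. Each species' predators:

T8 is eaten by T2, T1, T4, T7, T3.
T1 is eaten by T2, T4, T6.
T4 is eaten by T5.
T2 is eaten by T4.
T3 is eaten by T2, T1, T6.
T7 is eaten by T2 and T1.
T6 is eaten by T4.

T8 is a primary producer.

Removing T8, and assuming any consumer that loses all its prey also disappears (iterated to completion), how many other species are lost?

7

Remove T8.
Round 1: T7 (all prey gone), T3 (all prey gone) → extinct.
Round 2: T1 (all prey gone) → extinct.
Round 3: T6 (all prey gone), T2 (all prey gone) → extinct.
Round 4: T4 (all prey gone) → extinct.
Round 5: T5 (all prey gone) → extinct.
No further losses. Total secondary extinctions: 7.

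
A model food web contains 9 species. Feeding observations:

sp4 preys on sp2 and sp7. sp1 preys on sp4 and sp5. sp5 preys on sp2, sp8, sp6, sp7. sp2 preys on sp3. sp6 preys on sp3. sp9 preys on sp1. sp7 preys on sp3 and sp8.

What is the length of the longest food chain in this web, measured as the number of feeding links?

One longest chain: sp3 → sp2 → sp5 → sp1 → sp9.
It has 5 species and 4 links.

4 links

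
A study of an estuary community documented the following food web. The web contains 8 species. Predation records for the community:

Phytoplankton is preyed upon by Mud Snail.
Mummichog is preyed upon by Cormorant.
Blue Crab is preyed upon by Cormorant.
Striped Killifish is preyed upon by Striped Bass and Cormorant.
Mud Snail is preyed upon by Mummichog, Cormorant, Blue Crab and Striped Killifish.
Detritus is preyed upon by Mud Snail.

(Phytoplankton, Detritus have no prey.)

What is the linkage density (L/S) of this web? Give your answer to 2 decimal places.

There are L = 10 links among S = 8 species.
L/S = 10/8 = 1.2500 ≈ 1.25.

L/S = 1.25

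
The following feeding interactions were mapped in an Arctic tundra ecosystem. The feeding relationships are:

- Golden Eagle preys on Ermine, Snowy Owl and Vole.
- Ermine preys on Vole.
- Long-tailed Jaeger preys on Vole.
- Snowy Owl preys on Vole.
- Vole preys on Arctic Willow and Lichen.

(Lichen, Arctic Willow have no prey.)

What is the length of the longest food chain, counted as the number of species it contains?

4 species

One longest chain: Lichen → Vole → Snowy Owl → Golden Eagle.
It has 4 species and 3 links.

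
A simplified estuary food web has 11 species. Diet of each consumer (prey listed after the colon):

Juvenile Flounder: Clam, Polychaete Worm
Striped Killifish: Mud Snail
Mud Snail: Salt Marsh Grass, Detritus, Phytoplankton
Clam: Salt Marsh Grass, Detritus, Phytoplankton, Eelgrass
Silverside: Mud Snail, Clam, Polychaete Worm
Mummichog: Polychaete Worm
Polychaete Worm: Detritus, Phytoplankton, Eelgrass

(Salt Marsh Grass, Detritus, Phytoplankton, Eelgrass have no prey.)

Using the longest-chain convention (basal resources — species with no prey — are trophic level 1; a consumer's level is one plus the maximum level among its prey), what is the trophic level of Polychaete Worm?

Detritus has no prey (basal) → level 1.
Polychaete Worm eats Detritus (level 1); other prey at levels: Phytoplankton 1, Eelgrass 1 → level 2.

Trophic level 2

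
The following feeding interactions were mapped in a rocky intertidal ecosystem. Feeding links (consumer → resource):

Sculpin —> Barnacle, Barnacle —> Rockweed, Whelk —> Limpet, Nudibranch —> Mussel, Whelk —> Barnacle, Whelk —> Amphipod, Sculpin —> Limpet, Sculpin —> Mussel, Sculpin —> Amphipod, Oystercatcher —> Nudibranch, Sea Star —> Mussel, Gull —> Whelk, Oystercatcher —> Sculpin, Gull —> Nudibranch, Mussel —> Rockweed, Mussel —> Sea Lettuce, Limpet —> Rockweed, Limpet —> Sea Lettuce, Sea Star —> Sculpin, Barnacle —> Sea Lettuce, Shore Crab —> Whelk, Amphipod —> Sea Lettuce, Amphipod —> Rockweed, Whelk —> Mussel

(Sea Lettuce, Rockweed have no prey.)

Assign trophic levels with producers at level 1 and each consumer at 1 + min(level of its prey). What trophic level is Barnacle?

Trophic level 2

Sea Lettuce is a producer → level 1.
Barnacle eats Sea Lettuce → level 2.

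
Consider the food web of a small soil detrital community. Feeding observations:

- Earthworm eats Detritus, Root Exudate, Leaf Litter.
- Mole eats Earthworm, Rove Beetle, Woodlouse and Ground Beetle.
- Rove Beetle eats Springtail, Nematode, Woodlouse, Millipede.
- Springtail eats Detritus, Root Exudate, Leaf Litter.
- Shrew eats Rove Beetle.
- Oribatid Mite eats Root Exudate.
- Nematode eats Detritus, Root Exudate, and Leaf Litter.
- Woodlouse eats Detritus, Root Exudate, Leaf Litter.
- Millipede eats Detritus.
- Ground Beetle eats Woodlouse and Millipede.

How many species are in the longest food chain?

4 species

One longest chain: Detritus → Springtail → Rove Beetle → Mole.
It has 4 species and 3 links.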